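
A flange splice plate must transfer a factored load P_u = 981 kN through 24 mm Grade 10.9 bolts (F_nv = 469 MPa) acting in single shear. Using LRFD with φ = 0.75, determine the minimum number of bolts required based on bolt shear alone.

A_b = π·24²/4 = 452.4 mm².
Per-bolt design strength φR_n = 0.75 × 469 × 452.4 × 1 / 1000 = 159.1 kN.
n ≥ 981 / 159.1 = 6.165 → use 7 bolts.

7 bolts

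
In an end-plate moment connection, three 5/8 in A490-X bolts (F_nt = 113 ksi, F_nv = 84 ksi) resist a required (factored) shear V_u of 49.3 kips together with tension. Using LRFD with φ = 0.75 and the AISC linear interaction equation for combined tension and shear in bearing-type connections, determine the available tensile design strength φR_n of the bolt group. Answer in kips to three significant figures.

A_b = π·0.625²/4 = 0.3068 in²; f_rv = 49.3 / (3 × 0.3068) = 53.56 ksi.
F'_nt = 1.3 F_nt − (F_nt / φF_nv) f_rv = 1.3·113 − (113/(0.75·84))·53.56 = 50.82 ksi, capped at F_nt → F'_nt = 50.82 ksi.
R_n = F'_nt · A_b · n = 50.82 × 0.3068 × 3 = 46.78 kips.
Design strength φR_n = 0.75 × 46.78 = 35.1 kips.

35.1 kips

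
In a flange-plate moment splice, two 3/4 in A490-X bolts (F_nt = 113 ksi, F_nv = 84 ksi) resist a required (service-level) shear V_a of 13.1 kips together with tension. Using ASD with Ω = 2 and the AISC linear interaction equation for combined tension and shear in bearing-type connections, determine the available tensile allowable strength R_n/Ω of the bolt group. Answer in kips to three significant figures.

A_b = π·0.75²/4 = 0.4418 in²; f_rv = 13.1 / (2 × 0.4418) = 14.83 ksi.
F'_nt = 1.3 F_nt − (Ω F_nt / F_nv) f_rv = 1.3·113 − (2·113/84)·14.83 = 107 ksi, capped at F_nt → F'_nt = 107 ksi.
R_n = F'_nt · A_b · n = 107 × 0.4418 × 2 = 94.55 kips.
Allowable strength R_n/Ω = 94.55 / 2 = 47.3 kips.

47.3 kips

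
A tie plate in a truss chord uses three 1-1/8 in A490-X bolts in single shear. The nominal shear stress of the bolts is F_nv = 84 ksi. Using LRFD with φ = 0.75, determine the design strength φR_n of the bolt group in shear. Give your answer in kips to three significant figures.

188 kips

A_b = π × 1.125² / 4 = 0.994 in².
R_n = F_nv · A_b · n · n_s = 84 × 0.994 × 3 × 1 = 250.5 kips.
Design strength φR_n = 0.75 × 250.5 = 188 kips.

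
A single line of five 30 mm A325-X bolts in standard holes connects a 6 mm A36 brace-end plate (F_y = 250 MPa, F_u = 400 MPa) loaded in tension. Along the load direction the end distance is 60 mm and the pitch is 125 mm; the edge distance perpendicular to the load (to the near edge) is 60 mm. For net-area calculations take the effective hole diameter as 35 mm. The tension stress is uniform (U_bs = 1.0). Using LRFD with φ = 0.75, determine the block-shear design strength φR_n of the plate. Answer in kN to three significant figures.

454 kN

Shear plane L_v = 60 + 4·125 = 560 mm; A_gv = 560 × 6 = 3360 mm².
A_nv = (560 − 4.5·35) × 6 = 2415 mm².
A_nt = (60 − 0.5·35) × 6 = 255 mm².
0.6 F_u A_nv = 579.6 kN; 0.6 F_y A_gv = 504 kN → shear yielding governs the shear term.
R_n = 504 + 1.0 × 400 × 255 / 1000 = 606 kN.
Design strength φR_n = 0.75 × 606 = 454 kN.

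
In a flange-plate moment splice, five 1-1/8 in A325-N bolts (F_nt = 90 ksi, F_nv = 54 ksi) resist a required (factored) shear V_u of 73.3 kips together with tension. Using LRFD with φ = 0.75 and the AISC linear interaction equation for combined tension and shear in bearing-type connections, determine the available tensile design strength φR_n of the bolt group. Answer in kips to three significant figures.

314 kips

A_b = π·1.125²/4 = 0.994 in²; f_rv = 73.3 / (5 × 0.994) = 14.75 ksi.
F'_nt = 1.3 F_nt − (F_nt / φF_nv) f_rv = 1.3·90 − (90/(0.75·54))·14.75 = 84.23 ksi, capped at F_nt → F'_nt = 84.23 ksi.
R_n = F'_nt · A_b · n = 84.23 × 0.994 × 5 = 418.6 kips.
Design strength φR_n = 0.75 × 418.6 = 314 kips.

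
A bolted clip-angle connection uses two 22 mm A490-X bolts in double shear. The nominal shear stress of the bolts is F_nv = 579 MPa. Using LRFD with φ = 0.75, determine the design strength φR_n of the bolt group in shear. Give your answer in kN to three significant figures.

660 kN

A_b = π × 22² / 4 = 380.1 mm².
R_n = F_nv · A_b · n · n_s = 579 × 380.1 × 2 × 2 / 1000 = 880.4 kN.
Design strength φR_n = 0.75 × 880.4 = 660 kN.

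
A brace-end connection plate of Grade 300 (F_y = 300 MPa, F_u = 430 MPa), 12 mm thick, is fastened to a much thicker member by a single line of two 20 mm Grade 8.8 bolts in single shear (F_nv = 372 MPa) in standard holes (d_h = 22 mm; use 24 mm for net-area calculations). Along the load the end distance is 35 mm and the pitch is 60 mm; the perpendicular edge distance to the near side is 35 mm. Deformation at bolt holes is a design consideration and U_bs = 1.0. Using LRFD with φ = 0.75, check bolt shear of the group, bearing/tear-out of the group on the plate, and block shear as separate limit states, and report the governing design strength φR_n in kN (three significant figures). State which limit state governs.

Bolt shear: A_b = π·20²/4 = 314.2 mm²; R_n = 372 × 314.2 × 2 × 1 / 1000 = 233.7 kN → 0.75 × 233.7 = 175 kN.
Bearing: edge l_c = 24, r_n = 148.6 kN; interior l_c = 38, r_n = 235.3 kN; R_n = 148.6 + 1·235.3 = 383.9 kN → 288 kN.
Block shear: A_gv = 1140, A_nv = 708, A_nt = 276 mm²; R_n = min(0.6F_uA_nv, 0.6F_yA_gv) + U_bs·F_u·A_nt = 301.3 kN → 226 kN.
Bolt shear governs: 175 kN.

175 kN (bolt shear governs)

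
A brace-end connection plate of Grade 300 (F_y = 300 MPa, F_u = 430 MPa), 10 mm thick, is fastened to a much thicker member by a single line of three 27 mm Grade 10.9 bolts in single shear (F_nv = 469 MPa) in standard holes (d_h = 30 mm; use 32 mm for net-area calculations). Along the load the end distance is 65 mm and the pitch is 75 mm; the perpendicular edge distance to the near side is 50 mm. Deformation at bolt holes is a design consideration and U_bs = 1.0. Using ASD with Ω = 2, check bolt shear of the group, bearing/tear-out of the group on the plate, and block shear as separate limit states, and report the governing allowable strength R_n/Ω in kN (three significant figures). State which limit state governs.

247 kN (block shear governs)

Bolt shear: A_b = π·27²/4 = 572.6 mm²; R_n = 469 × 572.6 × 3 × 1 / 1000 = 805.6 kN → 805.6 / 2 = 403 kN.
Bearing: edge l_c = 50, r_n = 258 kN; interior l_c = 45, r_n = 232.2 kN; R_n = 258 + 2·232.2 = 722.4 kN → 361 kN.
Block shear: A_gv = 2150, A_nv = 1350, A_nt = 340 mm²; R_n = min(0.6F_uA_nv, 0.6F_yA_gv) + U_bs·F_u·A_nt = 494.5 kN → 247 kN.
Block shear governs: 247 kN.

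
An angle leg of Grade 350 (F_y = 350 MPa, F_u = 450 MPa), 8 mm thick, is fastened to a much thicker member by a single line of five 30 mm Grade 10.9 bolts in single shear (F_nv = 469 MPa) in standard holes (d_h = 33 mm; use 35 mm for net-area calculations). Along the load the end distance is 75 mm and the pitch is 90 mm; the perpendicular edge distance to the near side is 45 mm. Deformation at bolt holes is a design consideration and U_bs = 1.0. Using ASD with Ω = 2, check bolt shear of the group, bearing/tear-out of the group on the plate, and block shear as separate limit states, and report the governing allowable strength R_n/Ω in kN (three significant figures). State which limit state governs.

349 kN (block shear governs)

Bolt shear: A_b = π·30²/4 = 706.9 mm²; R_n = 469 × 706.9 × 5 × 1 / 1000 = 1658 kN → 1658 / 2 = 829 kN.
Bearing: edge l_c = 58.5, r_n = 252.7 kN; interior l_c = 57, r_n = 246.2 kN; R_n = 252.7 + 4·246.2 = 1238 kN → 619 kN.
Block shear: A_gv = 3480, A_nv = 2220, A_nt = 220 mm²; R_n = min(0.6F_uA_nv, 0.6F_yA_gv) + U_bs·F_u·A_nt = 698.4 kN → 349 kN.
Block shear governs: 349 kN.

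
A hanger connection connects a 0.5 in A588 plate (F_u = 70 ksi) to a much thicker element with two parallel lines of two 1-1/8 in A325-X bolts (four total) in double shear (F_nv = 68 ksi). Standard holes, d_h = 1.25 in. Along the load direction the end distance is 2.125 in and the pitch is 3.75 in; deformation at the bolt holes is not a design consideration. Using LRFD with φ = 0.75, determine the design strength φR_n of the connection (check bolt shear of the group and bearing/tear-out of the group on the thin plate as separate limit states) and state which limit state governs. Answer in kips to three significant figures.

Bolt shear: A_b = π·1.125²/4 = 0.994 in²; R_n = 68 × 0.994 × 4 × 2 = 540.7 kips → 0.75 × 540.7 = 406 kips.
Bearing (1.5 l_c t F_u ≤ 3.0 d t F_u): upper limit = 3.0·1.125·0.5·70 = 118.1 kips.
  Edge l_c = 2.125 − 1.25/2 = 1.5 → r_n = 78.75 kips; interior l_c = 3.75 − 1.25 = 2.5 → r_n = 118.1 kips.
  R_n,bearing = 2·78.75 + 2·118.1 = 393.8 kips → 0.75 × 393.8 = 295 kips.
Bearing governs: 295 kips.

295 kips (bearing governs)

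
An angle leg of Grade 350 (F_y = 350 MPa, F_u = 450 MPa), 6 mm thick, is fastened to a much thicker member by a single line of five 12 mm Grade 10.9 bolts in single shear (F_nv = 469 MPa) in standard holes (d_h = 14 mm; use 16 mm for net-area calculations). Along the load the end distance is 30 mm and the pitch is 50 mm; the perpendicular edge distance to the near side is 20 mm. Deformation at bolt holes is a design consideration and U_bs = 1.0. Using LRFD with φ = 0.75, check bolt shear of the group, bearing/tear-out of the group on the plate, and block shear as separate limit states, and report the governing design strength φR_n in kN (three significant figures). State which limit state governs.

Bolt shear: A_b = π·12²/4 = 113.1 mm²; R_n = 469 × 113.1 × 5 × 1 / 1000 = 265.2 kN → 0.75 × 265.2 = 199 kN.
Bearing: edge l_c = 23, r_n = 74.52 kN; interior l_c = 36, r_n = 77.76 kN; R_n = 74.52 + 4·77.76 = 385.6 kN → 289 kN.
Block shear: A_gv = 1380, A_nv = 948, A_nt = 72 mm²; R_n = min(0.6F_uA_nv, 0.6F_yA_gv) + U_bs·F_u·A_nt = 288.4 kN → 216 kN.
Bolt shear governs: 199 kN.

199 kN (bolt shear governs)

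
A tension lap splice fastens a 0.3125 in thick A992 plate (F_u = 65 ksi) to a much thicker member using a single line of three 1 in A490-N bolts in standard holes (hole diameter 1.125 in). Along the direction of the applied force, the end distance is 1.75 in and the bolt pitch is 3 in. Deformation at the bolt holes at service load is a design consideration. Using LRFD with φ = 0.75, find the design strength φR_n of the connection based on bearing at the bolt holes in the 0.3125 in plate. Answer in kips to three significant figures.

Per bolt r_n = 1.2 l_c t F_u ≤ 2.4 d t F_u; upper limit = 2.4 × 1 × 0.3125 × 65 = 48.75 kips.
Edge bolt: l_c = 1.75 − 1.125/2 = 1.188 in → 1.2 × 1.188 × 0.3125 × 65 = 28.95 → r_n = 28.95 kips.
Interior bolts: l_c = 3 − 1.125 = 1.875 in → 1.2 × 1.875 × 0.3125 × 65 = 45.7 → r_n = 45.7 kips.
R_n = 1 × 28.95 + 2 × 45.7 = 120.4 kips.
Design strength φR_n = 0.75 × 120.4 = 90.3 kips.

90.3 kips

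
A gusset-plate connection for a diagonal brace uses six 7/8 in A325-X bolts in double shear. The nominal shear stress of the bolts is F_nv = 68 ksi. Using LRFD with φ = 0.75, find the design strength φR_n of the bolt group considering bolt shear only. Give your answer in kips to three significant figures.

368 kips

A_b = π × 0.875² / 4 = 0.6013 in².
R_n = F_nv · A_b · n · n_s = 68 × 0.6013 × 6 × 2 = 490.7 kips.
Design strength φR_n = 0.75 × 490.7 = 368 kips.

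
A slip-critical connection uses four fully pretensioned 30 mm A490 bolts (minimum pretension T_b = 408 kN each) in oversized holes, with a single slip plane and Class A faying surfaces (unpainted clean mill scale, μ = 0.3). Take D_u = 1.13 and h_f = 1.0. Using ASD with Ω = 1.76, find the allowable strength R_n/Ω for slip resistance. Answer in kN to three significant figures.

R_n = μ · D_u · h_f · T_b · n_s · n_b = 0.3 × 1.13 × 1.0 × 408 × 1 × 4 = 553.2 kN.
Allowable strength R_n/Ω = 553.2 / 1.76 = 314 kN.

314 kN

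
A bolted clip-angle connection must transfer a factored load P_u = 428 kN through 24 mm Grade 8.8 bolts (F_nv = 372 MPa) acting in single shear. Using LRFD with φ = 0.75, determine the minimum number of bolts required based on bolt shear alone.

4 bolts

A_b = π·24²/4 = 452.4 mm².
Per-bolt design strength φR_n = 0.75 × 372 × 452.4 × 1 / 1000 = 126.2 kN.
n ≥ 428 / 126.2 = 3.391 → use 4 bolts.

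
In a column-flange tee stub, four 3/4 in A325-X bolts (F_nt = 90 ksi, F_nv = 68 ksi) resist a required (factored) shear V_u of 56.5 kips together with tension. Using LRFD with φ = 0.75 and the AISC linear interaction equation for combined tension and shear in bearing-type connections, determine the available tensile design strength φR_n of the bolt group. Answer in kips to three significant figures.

80.3 kips

A_b = π·0.75²/4 = 0.4418 in²; f_rv = 56.5 / (4 × 0.4418) = 31.97 ksi.
F'_nt = 1.3 F_nt − (F_nt / φF_nv) f_rv = 1.3·90 − (90/(0.75·68))·31.97 = 60.58 ksi, capped at F_nt → F'_nt = 60.58 ksi.
R_n = F'_nt · A_b · n = 60.58 × 0.4418 × 4 = 107.1 kips.
Design strength φR_n = 0.75 × 107.1 = 80.3 kips.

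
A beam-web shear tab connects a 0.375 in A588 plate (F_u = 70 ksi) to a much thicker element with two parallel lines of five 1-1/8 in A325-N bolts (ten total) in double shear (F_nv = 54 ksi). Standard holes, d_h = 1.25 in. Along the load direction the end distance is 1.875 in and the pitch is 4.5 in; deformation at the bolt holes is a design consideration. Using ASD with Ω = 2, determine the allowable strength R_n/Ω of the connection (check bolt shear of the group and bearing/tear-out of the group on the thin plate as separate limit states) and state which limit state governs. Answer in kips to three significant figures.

323 kips (bearing governs)

Bolt shear: A_b = π·1.125²/4 = 0.994 in²; R_n = 54 × 0.994 × 10 × 2 = 1074 kips → 1074 / 2 = 537 kips.
Bearing (1.2 l_c t F_u ≤ 2.4 d t F_u): upper limit = 2.4·1.125·0.375·70 = 70.88 kips.
  Edge l_c = 1.875 − 1.25/2 = 1.25 → r_n = 39.38 kips; interior l_c = 4.5 − 1.25 = 3.25 → r_n = 70.88 kips.
  R_n,bearing = 2·39.38 + 8·70.88 = 645.8 kips → 645.8 / 2 = 323 kips.
Bearing governs: 323 kips.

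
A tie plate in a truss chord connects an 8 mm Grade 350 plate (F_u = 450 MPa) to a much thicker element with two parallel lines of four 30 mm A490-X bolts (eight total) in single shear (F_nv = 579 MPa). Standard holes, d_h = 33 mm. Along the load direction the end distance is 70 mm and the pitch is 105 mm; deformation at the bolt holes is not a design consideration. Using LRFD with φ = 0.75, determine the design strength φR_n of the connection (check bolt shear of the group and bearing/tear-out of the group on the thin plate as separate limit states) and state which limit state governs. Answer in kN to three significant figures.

1890 kN (bearing governs)

Bolt shear: A_b = π·30²/4 = 706.9 mm²; R_n = 579 × 706.9 × 8 × 1 / 1000 = 3274 kN → 0.75 × 3274 = 2460 kN.
Bearing (1.5 l_c t F_u ≤ 3.0 d t F_u): upper limit = 3.0·30·8·450 / 1000 = 324 kN.
  Edge l_c = 70 − 33/2 = 53.5 → r_n = 288.9 kN; interior l_c = 105 − 33 = 72 → r_n = 324 kN.
  R_n,bearing = 2·288.9 + 6·324 = 2522 kN → 0.75 × 2522 = 1890 kN.
Bearing governs: 1890 kN.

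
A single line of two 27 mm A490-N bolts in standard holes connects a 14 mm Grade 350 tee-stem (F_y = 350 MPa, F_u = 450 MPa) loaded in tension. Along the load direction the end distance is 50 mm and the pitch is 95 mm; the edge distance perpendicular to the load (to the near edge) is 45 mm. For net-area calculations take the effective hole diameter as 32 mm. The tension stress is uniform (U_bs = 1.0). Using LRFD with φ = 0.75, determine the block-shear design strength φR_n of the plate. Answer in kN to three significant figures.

412 kN

Shear plane L_v = 50 + 1·95 = 145 mm; A_gv = 145 × 14 = 2030 mm².
A_nv = (145 − 1.5·32) × 14 = 1358 mm².
A_nt = (45 − 0.5·32) × 14 = 406 mm².
0.6 F_u A_nv = 366.7 kN; 0.6 F_y A_gv = 426.3 kN → shear rupture governs the shear term.
R_n = 366.7 + 1.0 × 450 × 406 / 1000 = 549.4 kN.
Design strength φR_n = 0.75 × 549.4 = 412 kN.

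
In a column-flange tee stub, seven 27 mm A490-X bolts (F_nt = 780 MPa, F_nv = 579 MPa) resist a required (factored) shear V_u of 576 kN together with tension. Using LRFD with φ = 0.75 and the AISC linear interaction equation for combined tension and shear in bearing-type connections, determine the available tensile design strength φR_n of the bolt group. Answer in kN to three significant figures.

A_b = π·27²/4 = 572.6 mm²; f_rv = 576 × 1000 / (7 × 572.6) = 143.7 MPa.
F'_nt = 1.3 F_nt − (F_nt / φF_nv) f_rv = 1.3·780 − (780/(0.75·579))·143.7 = 755.9 MPa, capped at F_nt → F'_nt = 755.9 MPa.
R_n = F'_nt · A_b · n = 755.9 × 572.6 × 7 / 1000 = 3029 kN.
Design strength φR_n = 0.75 × 3029 = 2270 kN.

2270 kN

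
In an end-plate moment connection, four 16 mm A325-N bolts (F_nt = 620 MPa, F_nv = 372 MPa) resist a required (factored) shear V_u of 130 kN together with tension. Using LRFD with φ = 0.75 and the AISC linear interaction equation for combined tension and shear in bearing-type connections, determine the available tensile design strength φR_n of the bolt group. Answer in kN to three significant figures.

270 kN

A_b = π·16²/4 = 201.1 mm²; f_rv = 130 × 1000 / (4 × 201.1) = 161.6 MPa.
F'_nt = 1.3 F_nt − (F_nt / φF_nv) f_rv = 1.3·620 − (620/(0.75·372))·161.6 = 446.8 MPa, capped at F_nt → F'_nt = 446.8 MPa.
R_n = F'_nt · A_b · n = 446.8 × 201.1 × 4 / 1000 = 359.3 kN.
Design strength φR_n = 0.75 × 359.3 = 270 kN.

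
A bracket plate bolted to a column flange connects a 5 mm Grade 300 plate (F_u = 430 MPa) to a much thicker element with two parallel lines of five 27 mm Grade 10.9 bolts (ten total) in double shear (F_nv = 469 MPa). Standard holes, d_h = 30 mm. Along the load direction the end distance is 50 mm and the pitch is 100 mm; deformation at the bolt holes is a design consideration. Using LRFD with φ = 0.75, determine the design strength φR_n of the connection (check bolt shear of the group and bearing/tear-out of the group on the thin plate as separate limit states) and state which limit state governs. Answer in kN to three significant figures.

Bolt shear: A_b = π·27²/4 = 572.6 mm²; R_n = 469 × 572.6 × 10 × 2 / 1000 = 5371 kN → 0.75 × 5371 = 4030 kN.
Bearing (1.2 l_c t F_u ≤ 2.4 d t F_u): upper limit = 2.4·27·5·430 / 1000 = 139.3 kN.
  Edge l_c = 50 − 30/2 = 35 → r_n = 90.3 kN; interior l_c = 100 − 30 = 70 → r_n = 139.3 kN.
  R_n,bearing = 2·90.3 + 8·139.3 = 1295 kN → 0.75 × 1295 = 971 kN.
Bearing governs: 971 kN.

971 kN (bearing governs)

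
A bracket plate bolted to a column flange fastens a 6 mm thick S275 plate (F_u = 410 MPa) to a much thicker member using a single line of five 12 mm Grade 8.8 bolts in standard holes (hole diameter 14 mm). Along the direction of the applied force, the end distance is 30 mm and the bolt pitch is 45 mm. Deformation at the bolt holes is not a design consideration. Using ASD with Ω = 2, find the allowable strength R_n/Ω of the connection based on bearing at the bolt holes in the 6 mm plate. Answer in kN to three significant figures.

Per bolt r_n = 1.5 l_c t F_u ≤ 3.0 d t F_u; upper limit = 3.0 × 12 × 6 × 410 / 1000 = 88.56 kN.
Edge bolt: l_c = 30 − 14/2 = 23 mm → 1.5 × 23 × 6 × 410 / 1000 = 84.87 → r_n = 84.87 kN.
Interior bolts: l_c = 45 − 14 = 31 mm → 1.5 × 31 × 6 × 410 / 1000 = 114.4 → r_n = 88.56 kN.
R_n = 1 × 84.87 + 4 × 88.56 = 439.1 kN.
Allowable strength R_n/Ω = 439.1 / 2 = 220 kN.

220 kN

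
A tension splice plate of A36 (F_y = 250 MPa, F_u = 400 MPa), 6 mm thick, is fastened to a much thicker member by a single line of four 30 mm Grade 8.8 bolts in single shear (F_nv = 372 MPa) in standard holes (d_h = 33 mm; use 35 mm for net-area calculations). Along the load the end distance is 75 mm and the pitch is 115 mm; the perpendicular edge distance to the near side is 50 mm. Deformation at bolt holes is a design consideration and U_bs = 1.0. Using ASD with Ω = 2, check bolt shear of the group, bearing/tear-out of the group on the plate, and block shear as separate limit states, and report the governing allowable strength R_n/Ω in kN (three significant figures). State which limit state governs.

Bolt shear: A_b = π·30²/4 = 706.9 mm²; R_n = 372 × 706.9 × 4 × 1 / 1000 = 1052 kN → 1052 / 2 = 526 kN.
Bearing: edge l_c = 58.5, r_n = 168.5 kN; interior l_c = 82, r_n = 172.8 kN; R_n = 168.5 + 3·172.8 = 686.9 kN → 343 kN.
Block shear: A_gv = 2520, A_nv = 1785, A_nt = 195 mm²; R_n = min(0.6F_uA_nv, 0.6F_yA_gv) + U_bs·F_u·A_nt = 456 kN → 228 kN.
Block shear governs: 228 kN.

228 kN (block shear governs)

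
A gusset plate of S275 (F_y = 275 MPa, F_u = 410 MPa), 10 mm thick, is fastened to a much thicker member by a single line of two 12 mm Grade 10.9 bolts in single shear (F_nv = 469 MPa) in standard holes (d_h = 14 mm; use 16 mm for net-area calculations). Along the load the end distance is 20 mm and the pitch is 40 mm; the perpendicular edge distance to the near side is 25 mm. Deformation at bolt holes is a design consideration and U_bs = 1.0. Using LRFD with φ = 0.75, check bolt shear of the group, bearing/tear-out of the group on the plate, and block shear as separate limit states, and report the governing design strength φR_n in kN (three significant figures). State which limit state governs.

79.6 kN (bolt shear governs)

Bolt shear: A_b = π·12²/4 = 113.1 mm²; R_n = 469 × 113.1 × 2 × 1 / 1000 = 106.1 kN → 0.75 × 106.1 = 79.6 kN.
Bearing: edge l_c = 13, r_n = 63.96 kN; interior l_c = 26, r_n = 118.1 kN; R_n = 63.96 + 1·118.1 = 182 kN → 137 kN.
Block shear: A_gv = 600, A_nv = 360, A_nt = 170 mm²; R_n = min(0.6F_uA_nv, 0.6F_yA_gv) + U_bs·F_u·A_nt = 158.3 kN → 119 kN.
Bolt shear governs: 79.6 kN.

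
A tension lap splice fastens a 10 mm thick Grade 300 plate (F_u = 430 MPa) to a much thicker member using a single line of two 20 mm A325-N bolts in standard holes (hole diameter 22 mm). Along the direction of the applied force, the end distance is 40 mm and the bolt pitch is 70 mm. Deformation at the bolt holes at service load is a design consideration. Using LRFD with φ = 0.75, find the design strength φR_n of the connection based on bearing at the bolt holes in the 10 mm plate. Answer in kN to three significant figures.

267 kN

Per bolt r_n = 1.2 l_c t F_u ≤ 2.4 d t F_u; upper limit = 2.4 × 20 × 10 × 430 / 1000 = 206.4 kN.
Edge bolt: l_c = 40 − 22/2 = 29 mm → 1.2 × 29 × 10 × 430 / 1000 = 149.6 → r_n = 149.6 kN.
Interior bolts: l_c = 70 − 22 = 48 mm → 1.2 × 48 × 10 × 430 / 1000 = 247.7 → r_n = 206.4 kN.
R_n = 1 × 149.6 + 1 × 206.4 = 356 kN.
Design strength φR_n = 0.75 × 356 = 267 kN.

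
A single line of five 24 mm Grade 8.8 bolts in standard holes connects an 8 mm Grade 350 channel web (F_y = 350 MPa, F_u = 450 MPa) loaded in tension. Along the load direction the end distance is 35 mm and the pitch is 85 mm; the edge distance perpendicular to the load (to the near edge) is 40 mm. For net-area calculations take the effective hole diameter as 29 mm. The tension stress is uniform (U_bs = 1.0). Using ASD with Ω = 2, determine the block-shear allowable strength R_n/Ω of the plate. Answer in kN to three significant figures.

Shear plane L_v = 35 + 4·85 = 375 mm; A_gv = 375 × 8 = 3000 mm².
A_nv = (375 − 4.5·29) × 8 = 1956 mm².
A_nt = (40 − 0.5·29) × 8 = 204 mm².
0.6 F_u A_nv = 528.1 kN; 0.6 F_y A_gv = 630 kN → shear rupture governs the shear term.
R_n = 528.1 + 1.0 × 450 × 204 / 1000 = 619.9 kN.
Allowable strength R_n/Ω = 619.9 / 2 = 310 kN.

310 kN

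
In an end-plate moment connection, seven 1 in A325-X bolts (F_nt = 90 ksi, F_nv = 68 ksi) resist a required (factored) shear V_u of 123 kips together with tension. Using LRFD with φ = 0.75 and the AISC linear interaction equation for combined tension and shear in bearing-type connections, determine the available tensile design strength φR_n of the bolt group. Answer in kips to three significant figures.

A_b = π·1²/4 = 0.7854 in²; f_rv = 123 / (7 × 0.7854) = 22.37 ksi.
F'_nt = 1.3 F_nt − (F_nt / φF_nv) f_rv = 1.3·90 − (90/(0.75·68))·22.37 = 77.52 ksi, capped at F_nt → F'_nt = 77.52 ksi.
R_n = F'_nt · A_b · n = 77.52 × 0.7854 × 7 = 426.2 kips.
Design strength φR_n = 0.75 × 426.2 = 320 kips.

320 kips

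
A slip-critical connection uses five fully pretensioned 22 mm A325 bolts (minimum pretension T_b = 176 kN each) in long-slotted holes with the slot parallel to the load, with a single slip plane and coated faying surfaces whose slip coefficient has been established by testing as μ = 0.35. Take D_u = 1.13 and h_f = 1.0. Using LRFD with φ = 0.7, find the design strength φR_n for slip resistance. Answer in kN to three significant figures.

244 kN

R_n = μ · D_u · h_f · T_b · n_s · n_b = 0.35 × 1.13 × 1.0 × 176 × 1 × 5 = 348 kN.
Design strength φR_n = 0.7 × 348 = 244 kN.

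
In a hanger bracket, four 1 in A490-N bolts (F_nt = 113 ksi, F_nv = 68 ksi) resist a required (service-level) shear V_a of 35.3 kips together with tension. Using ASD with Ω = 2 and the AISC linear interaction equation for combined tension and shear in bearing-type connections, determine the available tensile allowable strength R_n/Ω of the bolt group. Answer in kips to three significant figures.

A_b = π·1²/4 = 0.7854 in²; f_rv = 35.3 / (4 × 0.7854) = 11.24 ksi.
F'_nt = 1.3 F_nt − (Ω F_nt / F_nv) f_rv = 1.3·113 − (2·113/68)·11.24 = 109.6 ksi, capped at F_nt → F'_nt = 109.6 ksi.
R_n = F'_nt · A_b · n = 109.6 × 0.7854 × 4 = 344.2 kips.
Allowable strength R_n/Ω = 344.2 / 2 = 172 kips.

172 kips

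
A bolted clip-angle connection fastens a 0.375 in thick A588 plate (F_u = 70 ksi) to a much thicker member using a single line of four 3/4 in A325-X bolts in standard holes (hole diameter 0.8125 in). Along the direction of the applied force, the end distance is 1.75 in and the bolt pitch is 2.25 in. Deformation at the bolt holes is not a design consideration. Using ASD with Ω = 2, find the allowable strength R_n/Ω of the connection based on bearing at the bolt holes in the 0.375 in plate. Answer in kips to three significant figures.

Per bolt r_n = 1.5 l_c t F_u ≤ 3.0 d t F_u; upper limit = 3.0 × 0.75 × 0.375 × 70 = 59.06 kips.
Edge bolt: l_c = 1.75 − 0.8125/2 = 1.344 in → 1.5 × 1.344 × 0.375 × 70 = 52.91 → r_n = 52.91 kips.
Interior bolts: l_c = 2.25 − 0.8125 = 1.438 in → 1.5 × 1.438 × 0.375 × 70 = 56.6 → r_n = 56.6 kips.
R_n = 1 × 52.91 + 3 × 56.6 = 222.7 kips.
Allowable strength R_n/Ω = 222.7 / 2 = 111 kips.

111 kips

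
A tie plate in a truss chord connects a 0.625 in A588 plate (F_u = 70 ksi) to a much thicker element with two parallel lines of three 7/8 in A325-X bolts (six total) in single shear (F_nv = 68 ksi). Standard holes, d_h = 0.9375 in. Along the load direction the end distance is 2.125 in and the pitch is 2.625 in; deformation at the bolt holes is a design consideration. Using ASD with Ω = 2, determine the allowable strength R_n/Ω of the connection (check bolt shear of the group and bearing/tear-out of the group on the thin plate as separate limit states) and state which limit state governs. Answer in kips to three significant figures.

123 kips (bolt shear governs)

Bolt shear: A_b = π·0.875²/4 = 0.6013 in²; R_n = 68 × 0.6013 × 6 × 1 = 245.3 kips → 245.3 / 2 = 123 kips.
Bearing (1.2 l_c t F_u ≤ 2.4 d t F_u): upper limit = 2.4·0.875·0.625·70 = 91.88 kips.
  Edge l_c = 2.125 − 0.9375/2 = 1.656 → r_n = 86.95 kips; interior l_c = 2.625 − 0.9375 = 1.688 → r_n = 88.59 kips.
  R_n,bearing = 2·86.95 + 4·88.59 = 528.3 kips → 528.3 / 2 = 264 kips.
Bolt shear governs: 123 kips.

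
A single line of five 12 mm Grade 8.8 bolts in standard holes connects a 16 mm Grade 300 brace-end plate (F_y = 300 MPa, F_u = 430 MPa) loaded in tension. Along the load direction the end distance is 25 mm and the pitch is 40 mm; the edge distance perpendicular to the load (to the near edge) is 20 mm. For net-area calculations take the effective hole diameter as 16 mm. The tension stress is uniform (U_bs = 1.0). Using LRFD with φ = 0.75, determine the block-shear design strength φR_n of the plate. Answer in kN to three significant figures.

412 kN

Shear plane L_v = 25 + 4·40 = 185 mm; A_gv = 185 × 16 = 2960 mm².
A_nv = (185 − 4.5·16) × 16 = 1808 mm².
A_nt = (20 − 0.5·16) × 16 = 192 mm².
0.6 F_u A_nv = 466.5 kN; 0.6 F_y A_gv = 532.8 kN → shear rupture governs the shear term.
R_n = 466.5 + 1.0 × 430 × 192 / 1000 = 549 kN.
Design strength φR_n = 0.75 × 549 = 412 kN.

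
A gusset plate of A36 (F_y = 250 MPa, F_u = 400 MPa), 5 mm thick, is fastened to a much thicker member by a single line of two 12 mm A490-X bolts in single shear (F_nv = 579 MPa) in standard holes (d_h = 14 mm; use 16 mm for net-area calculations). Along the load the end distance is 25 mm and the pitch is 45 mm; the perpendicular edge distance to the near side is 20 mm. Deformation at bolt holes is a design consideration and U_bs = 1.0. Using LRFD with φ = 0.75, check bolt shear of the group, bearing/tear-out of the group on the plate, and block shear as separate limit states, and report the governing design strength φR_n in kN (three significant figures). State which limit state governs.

Bolt shear: A_b = π·12²/4 = 113.1 mm²; R_n = 579 × 113.1 × 2 × 1 / 1000 = 131 kN → 0.75 × 131 = 98.2 kN.
Bearing: edge l_c = 18, r_n = 43.2 kN; interior l_c = 31, r_n = 57.6 kN; R_n = 43.2 + 1·57.6 = 100.8 kN → 75.6 kN.
Block shear: A_gv = 350, A_nv = 230, A_nt = 60 mm²; R_n = min(0.6F_uA_nv, 0.6F_yA_gv) + U_bs·F_u·A_nt = 76.5 kN → 57.4 kN.
Block shear governs: 57.4 kN.

57.4 kN (block shear governs)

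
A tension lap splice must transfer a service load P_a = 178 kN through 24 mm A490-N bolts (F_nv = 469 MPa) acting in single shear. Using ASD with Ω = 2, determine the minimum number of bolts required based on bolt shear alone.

2 bolts

A_b = π·24²/4 = 452.4 mm².
Per-bolt allowable strength R_n/Ω = 469 × 452.4 × 1 / 1000 / 2 = 106.1 kN.
n ≥ 178 / 106.1 = 1.678 → use 2 bolts.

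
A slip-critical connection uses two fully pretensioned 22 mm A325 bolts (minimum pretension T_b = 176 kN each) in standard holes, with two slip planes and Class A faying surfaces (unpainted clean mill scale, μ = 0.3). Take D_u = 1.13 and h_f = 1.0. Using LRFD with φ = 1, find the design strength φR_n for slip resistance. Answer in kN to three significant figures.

R_n = μ · D_u · h_f · T_b · n_s · n_b = 0.3 × 1.13 × 1.0 × 176 × 2 × 2 = 238.7 kN.
Design strength φR_n = 1 × 238.7 = 239 kN.

239 kN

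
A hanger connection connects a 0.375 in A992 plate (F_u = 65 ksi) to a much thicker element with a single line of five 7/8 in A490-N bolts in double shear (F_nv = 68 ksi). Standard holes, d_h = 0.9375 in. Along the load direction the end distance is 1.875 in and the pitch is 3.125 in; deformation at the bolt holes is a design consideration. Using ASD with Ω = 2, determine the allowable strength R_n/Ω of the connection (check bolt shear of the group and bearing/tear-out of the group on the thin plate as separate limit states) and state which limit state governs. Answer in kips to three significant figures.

Bolt shear: A_b = π·0.875²/4 = 0.6013 in²; R_n = 68 × 0.6013 × 5 × 2 = 408.9 kips → 408.9 / 2 = 204 kips.
Bearing (1.2 l_c t F_u ≤ 2.4 d t F_u): upper limit = 2.4·0.875·0.375·65 = 51.19 kips.
  Edge l_c = 1.875 − 0.9375/2 = 1.406 → r_n = 41.13 kips; interior l_c = 3.125 − 0.9375 = 2.188 → r_n = 51.19 kips.
  R_n,bearing = 1·41.13 + 4·51.19 = 245.9 kips → 245.9 / 2 = 123 kips.
Bearing governs: 123 kips.

123 kips (bearing governs)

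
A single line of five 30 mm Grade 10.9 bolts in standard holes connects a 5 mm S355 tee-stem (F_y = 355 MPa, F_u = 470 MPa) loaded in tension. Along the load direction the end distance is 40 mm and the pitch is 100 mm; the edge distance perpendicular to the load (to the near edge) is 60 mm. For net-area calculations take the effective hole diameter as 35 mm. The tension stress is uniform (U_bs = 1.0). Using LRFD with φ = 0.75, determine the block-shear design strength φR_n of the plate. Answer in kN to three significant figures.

374 kN

Shear plane L_v = 40 + 4·100 = 440 mm; A_gv = 440 × 5 = 2200 mm².
A_nv = (440 − 4.5·35) × 5 = 1412 mm².
A_nt = (60 − 0.5·35) × 5 = 212.5 mm².
0.6 F_u A_nv = 398.3 kN; 0.6 F_y A_gv = 468.6 kN → shear rupture governs the shear term.
R_n = 398.3 + 1.0 × 470 × 212.5 / 1000 = 498.2 kN.
Design strength φR_n = 0.75 × 498.2 = 374 kN.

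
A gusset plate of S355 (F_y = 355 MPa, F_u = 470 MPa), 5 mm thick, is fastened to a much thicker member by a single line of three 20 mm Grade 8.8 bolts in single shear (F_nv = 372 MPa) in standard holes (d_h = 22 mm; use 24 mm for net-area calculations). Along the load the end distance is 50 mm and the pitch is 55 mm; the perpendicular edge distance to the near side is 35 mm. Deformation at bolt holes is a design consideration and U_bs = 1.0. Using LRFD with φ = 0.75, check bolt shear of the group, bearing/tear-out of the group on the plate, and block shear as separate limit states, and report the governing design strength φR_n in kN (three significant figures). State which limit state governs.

146 kN (block shear governs)

Bolt shear: A_b = π·20²/4 = 314.2 mm²; R_n = 372 × 314.2 × 3 × 1 / 1000 = 350.6 kN → 0.75 × 350.6 = 263 kN.
Bearing: edge l_c = 39, r_n = 110 kN; interior l_c = 33, r_n = 93.06 kN; R_n = 110 + 2·93.06 = 296.1 kN → 222 kN.
Block shear: A_gv = 800, A_nv = 500, A_nt = 115 mm²; R_n = min(0.6F_uA_nv, 0.6F_yA_gv) + U_bs·F_u·A_nt = 195.1 kN → 146 kN.
Block shear governs: 146 kN.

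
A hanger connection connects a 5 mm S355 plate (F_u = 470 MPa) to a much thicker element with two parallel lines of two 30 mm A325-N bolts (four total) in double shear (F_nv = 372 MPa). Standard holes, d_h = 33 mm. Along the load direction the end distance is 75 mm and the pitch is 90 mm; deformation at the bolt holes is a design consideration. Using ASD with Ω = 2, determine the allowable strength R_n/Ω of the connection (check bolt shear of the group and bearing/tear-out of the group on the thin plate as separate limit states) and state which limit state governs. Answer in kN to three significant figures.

326 kN (bearing governs)

Bolt shear: A_b = π·30²/4 = 706.9 mm²; R_n = 372 × 706.9 × 4 × 2 / 1000 = 2104 kN → 2104 / 2 = 1050 kN.
Bearing (1.2 l_c t F_u ≤ 2.4 d t F_u): upper limit = 2.4·30·5·470 / 1000 = 169.2 kN.
  Edge l_c = 75 − 33/2 = 58.5 → r_n = 165 kN; interior l_c = 90 − 33 = 57 → r_n = 160.7 kN.
  R_n,bearing = 2·165 + 2·160.7 = 651.4 kN → 651.4 / 2 = 326 kN.
Bearing governs: 326 kN.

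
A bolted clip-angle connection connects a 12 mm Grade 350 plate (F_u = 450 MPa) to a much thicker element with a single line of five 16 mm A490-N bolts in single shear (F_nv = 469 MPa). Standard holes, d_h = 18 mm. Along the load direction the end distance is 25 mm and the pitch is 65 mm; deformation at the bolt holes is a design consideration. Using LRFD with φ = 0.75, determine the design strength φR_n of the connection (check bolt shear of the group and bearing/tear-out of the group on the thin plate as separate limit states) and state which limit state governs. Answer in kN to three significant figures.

Bolt shear: A_b = π·16²/4 = 201.1 mm²; R_n = 469 × 201.1 × 5 × 1 / 1000 = 471.5 kN → 0.75 × 471.5 = 354 kN.
Bearing (1.2 l_c t F_u ≤ 2.4 d t F_u): upper limit = 2.4·16·12·450 / 1000 = 207.4 kN.
  Edge l_c = 25 − 18/2 = 16 → r_n = 103.7 kN; interior l_c = 65 − 18 = 47 → r_n = 207.4 kN.
  R_n,bearing = 1·103.7 + 4·207.4 = 933.1 kN → 0.75 × 933.1 = 700 kN.
Bolt shear governs: 354 kN.

354 kN (bolt shear governs)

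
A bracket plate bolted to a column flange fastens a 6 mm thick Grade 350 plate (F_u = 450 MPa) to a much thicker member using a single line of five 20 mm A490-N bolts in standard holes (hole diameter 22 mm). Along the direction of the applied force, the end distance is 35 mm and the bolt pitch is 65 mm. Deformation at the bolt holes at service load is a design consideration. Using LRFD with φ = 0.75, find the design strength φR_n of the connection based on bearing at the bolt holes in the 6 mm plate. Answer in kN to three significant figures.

447 kN

Per bolt r_n = 1.2 l_c t F_u ≤ 2.4 d t F_u; upper limit = 2.4 × 20 × 6 × 450 / 1000 = 129.6 kN.
Edge bolt: l_c = 35 − 22/2 = 24 mm → 1.2 × 24 × 6 × 450 / 1000 = 77.76 → r_n = 77.76 kN.
Interior bolts: l_c = 65 − 22 = 43 mm → 1.2 × 43 × 6 × 450 / 1000 = 139.3 → r_n = 129.6 kN.
R_n = 1 × 77.76 + 4 × 129.6 = 596.2 kN.
Design strength φR_n = 0.75 × 596.2 = 447 kN.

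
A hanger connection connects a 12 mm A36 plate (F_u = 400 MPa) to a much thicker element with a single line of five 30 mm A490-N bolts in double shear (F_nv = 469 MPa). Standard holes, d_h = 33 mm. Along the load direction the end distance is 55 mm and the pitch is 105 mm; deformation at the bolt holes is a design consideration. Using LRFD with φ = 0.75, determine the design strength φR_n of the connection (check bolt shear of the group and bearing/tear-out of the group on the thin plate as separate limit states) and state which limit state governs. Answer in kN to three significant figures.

1200 kN (bearing governs)

Bolt shear: A_b = π·30²/4 = 706.9 mm²; R_n = 469 × 706.9 × 5 × 2 / 1000 = 3315 kN → 0.75 × 3315 = 2490 kN.
Bearing (1.2 l_c t F_u ≤ 2.4 d t F_u): upper limit = 2.4·30·12·400 / 1000 = 345.6 kN.
  Edge l_c = 55 − 33/2 = 38.5 → r_n = 221.8 kN; interior l_c = 105 − 33 = 72 → r_n = 345.6 kN.
  R_n,bearing = 1·221.8 + 4·345.6 = 1604 kN → 0.75 × 1604 = 1200 kN.
Bearing governs: 1200 kN.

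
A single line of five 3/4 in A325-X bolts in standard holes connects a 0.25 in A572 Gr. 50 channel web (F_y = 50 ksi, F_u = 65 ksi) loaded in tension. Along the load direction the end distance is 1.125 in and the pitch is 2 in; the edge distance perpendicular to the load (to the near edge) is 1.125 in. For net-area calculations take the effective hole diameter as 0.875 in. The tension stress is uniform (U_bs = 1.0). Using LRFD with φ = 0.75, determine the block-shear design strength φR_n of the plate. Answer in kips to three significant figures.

Shear plane L_v = 1.125 + 4·2 = 9.125 in; A_gv = 9.125 × 0.25 = 2.281 in².
A_nv = (9.125 − 4.5·0.875) × 0.25 = 1.297 in².
A_nt = (1.125 − 0.5·0.875) × 0.25 = 0.1719 in².
0.6 F_u A_nv = 50.58 kips; 0.6 F_y A_gv = 68.44 kips → shear rupture governs the shear term.
R_n = 50.58 + 1.0 × 65 × 0.1719 = 61.75 kips.
Design strength φR_n = 0.75 × 61.75 = 46.3 kips.

46.3 kips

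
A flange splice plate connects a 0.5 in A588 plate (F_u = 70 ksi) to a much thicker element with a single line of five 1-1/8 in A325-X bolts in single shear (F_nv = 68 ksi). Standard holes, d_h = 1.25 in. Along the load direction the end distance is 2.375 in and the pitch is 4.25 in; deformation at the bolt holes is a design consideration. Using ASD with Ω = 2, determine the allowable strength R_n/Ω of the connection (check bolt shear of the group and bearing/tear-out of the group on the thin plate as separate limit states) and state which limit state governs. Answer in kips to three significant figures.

Bolt shear: A_b = π·1.125²/4 = 0.994 in²; R_n = 68 × 0.994 × 5 × 1 = 338 kips → 338 / 2 = 169 kips.
Bearing (1.2 l_c t F_u ≤ 2.4 d t F_u): upper limit = 2.4·1.125·0.5·70 = 94.5 kips.
  Edge l_c = 2.375 − 1.25/2 = 1.75 → r_n = 73.5 kips; interior l_c = 4.25 − 1.25 = 3 → r_n = 94.5 kips.
  R_n,bearing = 1·73.5 + 4·94.5 = 451.5 kips → 451.5 / 2 = 226 kips.
Bolt shear governs: 169 kips.

169 kips (bolt shear governs)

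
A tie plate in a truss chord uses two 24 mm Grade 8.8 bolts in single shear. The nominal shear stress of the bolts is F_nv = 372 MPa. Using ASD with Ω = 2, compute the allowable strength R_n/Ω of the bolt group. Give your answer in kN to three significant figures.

168 kN

A_b = π × 24² / 4 = 452.4 mm².
R_n = F_nv · A_b · n · n_s = 372 × 452.4 × 2 × 1 / 1000 = 336.6 kN.
Allowable strength R_n/Ω = 336.6 / 2 = 168 kN.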